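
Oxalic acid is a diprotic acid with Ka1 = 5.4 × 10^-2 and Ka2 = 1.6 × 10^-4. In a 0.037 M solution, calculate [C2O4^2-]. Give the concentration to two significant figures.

First ionization gives [H+] ≈ [HC2O4-] = 2.52 × 10^-2 M.
Second step: Ka2 = [H+][C2O4^2-]/[HC2O4-] ≈ [C2O4^2-] (since [H+] ≈ [HC2O4-]).
So [C2O4^2-] ≈ Ka2.

1.6 × 10^-4 M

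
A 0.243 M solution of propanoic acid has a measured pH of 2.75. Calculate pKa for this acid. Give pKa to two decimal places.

pKa = 4.88

[H+] = 10^(-2.75) = 1.78 × 10^-3 M
At equilibrium [HA] = 0.243 − 1.78 × 10^-3 = 2.41 × 10^-1 M
Ka = [H+][A-]/[HA] = (1.78 × 10^-3)² / 2.41 × 10^-1 = 1.31 × 10^-5
pKa = -log(1.31 × 10^-5) = 4.88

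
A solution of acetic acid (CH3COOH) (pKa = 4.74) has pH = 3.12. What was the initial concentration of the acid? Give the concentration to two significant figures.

[H+] = 10^(-3.12) = 7.59 × 10^-4 M = x
Ka = 10^(−4.74) = 1.82 × 10^-5
Ka = x²/(C₀ − x) ⇒ C₀ = x + x²/Ka
C₀ = 7.59 × 10^-4 + (7.59 × 10^-4)²/(1.82 × 10^-5) = 3.24 × 10^-2 M

C₀ = 3.2 × 10^-2 M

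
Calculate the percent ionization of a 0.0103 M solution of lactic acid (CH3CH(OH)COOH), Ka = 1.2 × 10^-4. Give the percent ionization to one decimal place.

10.2%

CH3CH(OH)COOH ⇌ CH3CH(OH)COO- + H+; let x = [H+] at equilibrium.
Solve x² + 0.00012x − 1.24e-06 = 0 → x = 1.05 × 10^-3 M
Fraction ionized = 1.05 × 10^-3 / 0.0103 = 0.1019 → 10.2%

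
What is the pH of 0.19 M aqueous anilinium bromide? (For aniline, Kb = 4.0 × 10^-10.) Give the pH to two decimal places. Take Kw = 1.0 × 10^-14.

pH = 2.66

C6H5NH3+ is the conjugate acid of the weak base C6H5NH2.
Ka = Kw/Kb = 1.0×10^-14 / 4.0 × 10^-10 = 2.50 × 10^-5
From the ICE table, Ka = x²/(0.19 − x) = 2.50 × 10^-5.
Neglecting x in the denominator: x = √(2.50 × 10^-5 × 0.19) = 2.18 × 10^-3 M
(x/C₀ = 1.1% < 5%, so the approximation holds.)
pH = −log[H+] = −log(2.18 × 10^-3) = 2.66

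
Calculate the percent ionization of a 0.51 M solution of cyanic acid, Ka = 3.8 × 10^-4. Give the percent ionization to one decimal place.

2.7%

HOCN ⇌ OCN- + H+; let x = [H+] at equilibrium.
x ≈ √(Ka·C₀) = √(3.8 × 10^-4 × 0.51) = 1.39 × 10^-2 M
% ionization = x/C₀ × 100% = 1.39 × 10^-2/0.51 × 100% = 2.7%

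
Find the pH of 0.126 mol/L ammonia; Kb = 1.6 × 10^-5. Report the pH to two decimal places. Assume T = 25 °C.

pH = 11.15

NH3 + H2O ⇌ NH4+ + OH-
From the ICE table, Kb = [OH-]²/(0.126 − [OH-]) = 1.6 × 10^-5.
Since Kb ≪ C₀, [OH-] ≈ √(Kb·C₀) = 1.42 × 10^-3 M.
Check: 1.1% ionized — well under 5%, approximation valid.
pOH = 2.85, so pH = 14.00 − pOH = 11.15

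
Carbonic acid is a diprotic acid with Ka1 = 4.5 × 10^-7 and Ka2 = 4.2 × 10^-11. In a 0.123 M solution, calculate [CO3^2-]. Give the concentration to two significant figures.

4.2 × 10^-11 M

First ionization gives [H+] ≈ [HCO3-] = 2.35 × 10^-4 M.
Second step: Ka2 = [H+][CO3^2-]/[HCO3-] ≈ [CO3^2-] (since [H+] ≈ [HCO3-]).
So [CO3^2-] ≈ Ka2.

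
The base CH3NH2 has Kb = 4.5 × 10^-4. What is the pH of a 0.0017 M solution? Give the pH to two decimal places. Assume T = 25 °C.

CH3NH2 + H2O ⇌ CH3NH3+ + OH-
From the ICE table, Kb = x²/(0.0017 − x) = 4.5 × 10^-4.
The 5% rule fails; solving x² + Kb·x − Kb·C₀ = 0 exactly:
x = (−Kb + √(Kb² + 4·Kb·C₀))/2 = 6.78 × 10^-4 M
pOH = 3.17, so pH = 14.00 − pOH = 10.83

pH = 10.83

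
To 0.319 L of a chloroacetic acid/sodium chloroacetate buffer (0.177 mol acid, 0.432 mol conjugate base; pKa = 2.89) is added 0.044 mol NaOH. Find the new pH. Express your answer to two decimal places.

OH- converts ClCH2COOH to ClCH2COO-: ClCH2COOH → 0.133 mol, ClCH2COO- → 0.476 mol.
pH = pKa + log(n_ClCH2COO-/n_ClCH2COOH) = 2.89 + log(0.476/0.133) = 2.89 + (+0.554)

pH = 3.44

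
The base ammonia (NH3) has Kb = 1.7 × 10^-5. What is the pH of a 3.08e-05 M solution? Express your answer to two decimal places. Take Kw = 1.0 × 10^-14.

pH = 9.20

NH3 + H2O ⇌ NH4+ + OH-
From the ICE table, Kb = [OH-]²/(3.08e-05 − [OH-]) = 1.7 × 10^-5.
Here C₀/Kb ≈ 1.81, so the small-[OH-] approximation fails. Use the quadratic:
[OH-] = (−Kb + √(Kb² + 4·Kb·C₀))/2 = 1.59 × 10^-5 M
pOH = 4.80, so pH = 14.00 − pOH = 9.20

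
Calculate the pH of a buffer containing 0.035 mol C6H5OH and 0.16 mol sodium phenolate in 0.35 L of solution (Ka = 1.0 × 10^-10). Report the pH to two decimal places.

pH = 10.66

pKa = −log(1.0 × 10^-10) = 10.000
Henderson–Hasselbalch: pH = pKa + log([C6H5O-]/[C6H5OH]) = 10.000 + log(0.16/0.035)
pH = 10.000 + (+0.660) = 10.66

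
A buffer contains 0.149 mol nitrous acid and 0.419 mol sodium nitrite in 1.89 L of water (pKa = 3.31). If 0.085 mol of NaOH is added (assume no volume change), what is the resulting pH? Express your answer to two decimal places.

OH- converts HNO2 to NO2-: HNO2 → 0.064 mol, NO2- → 0.504 mol.
pH = pKa + log(n_NO2-/n_HNO2) = 3.31 + log(0.504/0.064) = 3.31 + (+0.896)

pH = 4.21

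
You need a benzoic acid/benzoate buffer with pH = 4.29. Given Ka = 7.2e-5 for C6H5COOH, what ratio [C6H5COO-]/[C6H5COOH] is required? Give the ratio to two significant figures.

ratio = 1.4

pKa = -log(7.2 × 10^-5) = 4.143
pH = pKa + log(r) ⇒ log(r) = 4.29 − 4.143 = +0.147
r = [C6H5COO-]/[C6H5COOH] = 10^(+0.147) = 1.4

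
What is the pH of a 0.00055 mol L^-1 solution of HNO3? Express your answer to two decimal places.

pH = 3.26

HNO3 is a strong acid and dissociates completely, so [H+] = 0.00055 M.
pH = -log(0.00055) = 3.26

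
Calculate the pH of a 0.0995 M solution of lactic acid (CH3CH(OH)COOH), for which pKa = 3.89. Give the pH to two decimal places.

CH3CH(OH)COOH ⇌ CH3CH(OH)COO- + H+
Ka = 10^(−3.89) = 1.29 × 10^-4
Let x = [H+] at equilibrium. Ka = x²/(0.0995 − x).
Neglecting x in the denominator: x = √(1.29 × 10^-4 × 0.0995) = 3.58 × 10^-3 M
(x/C₀ = 3.6% < 5%, so the approximation holds.)
pH = −log(3.58 × 10^-3) = 2.45

pH = 2.45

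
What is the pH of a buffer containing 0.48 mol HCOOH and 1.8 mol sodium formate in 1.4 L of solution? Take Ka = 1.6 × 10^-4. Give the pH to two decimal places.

pH = 4.37

pKa = −log(1.6 × 10^-4) = 3.796
Henderson–Hasselbalch: pH = pKa + log([HCOO-]/[HCOOH]) = 3.796 + log(1.8/0.48)
pH = 3.796 + (+0.574) = 4.37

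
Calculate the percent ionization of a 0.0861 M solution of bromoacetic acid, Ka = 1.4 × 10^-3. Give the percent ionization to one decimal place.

BrCH2COOH ⇌ BrCH2COO- + H+; let x = [H+] at equilibrium.
Solve x² + 0.0014x − 0.000121 = 0 → x = 1.03 × 10^-2 M
Fraction ionized = 1.03 × 10^-2 / 0.0861 = 0.1196 → 12.0%

12.0%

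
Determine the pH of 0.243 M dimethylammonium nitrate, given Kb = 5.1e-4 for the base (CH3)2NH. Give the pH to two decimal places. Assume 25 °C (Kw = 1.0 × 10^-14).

(CH3)2NH2+ is the conjugate acid of the weak base (CH3)2NH.
Ka = Kw/Kb = 1.0×10^-14 / 5.1 × 10^-4 = 1.96 × 10^-11
From the ICE table, Ka = [H+]²/(0.243 − [H+]) = 1.96 × 10^-11.
Since Ka ≪ C₀, [H+] ≈ √(Ka·C₀) = 2.18 × 10^-6 M.
Check: 0.0009% ionized — well under 5%, approximation valid.
pH = −log[H+] = −log(2.18 × 10^-6) = 5.66

pH = 5.66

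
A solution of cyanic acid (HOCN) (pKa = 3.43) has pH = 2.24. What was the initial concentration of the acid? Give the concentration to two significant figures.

[H+] = 10^(-2.24) = 5.75 × 10^-3 M = x
Ka = 10^(−3.43) = 3.72 × 10^-4
Ka = x²/(C₀ − x) ⇒ C₀ = x + x²/Ka
C₀ = 5.75 × 10^-3 + (5.75 × 10^-3)²/(3.72 × 10^-4) = 9.46 × 10^-2 M

C₀ = 9.5 × 10^-2 M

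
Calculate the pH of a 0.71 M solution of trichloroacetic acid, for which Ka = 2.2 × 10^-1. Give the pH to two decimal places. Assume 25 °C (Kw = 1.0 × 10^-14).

pH = 0.52

Cl3CCOOH ⇌ Cl3CCOO- + H+
Let x = [H+] at equilibrium. Ka = x²/(0.71 − x).
Here C₀/Ka ≈ 3.23, so the small-x approximation fails. Use the quadratic:
x = (−Ka + √(Ka² + 4·Ka·C₀))/2 = 3.00 × 10^-1 M
pH = −log[H+] = −log(3.00 × 10^-1) = 0.52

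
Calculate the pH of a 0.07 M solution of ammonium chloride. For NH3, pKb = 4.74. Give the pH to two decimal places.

pH = 5.21

NH4+ is the conjugate acid of the weak base NH3.
Kb = 10^(−4.74) = 1.82 × 10^-5
Ka = Kw/Kb = 1.0×10^-14 / 1.82 × 10^-5 = 5.49 × 10^-10
Ka = [H+]²/(0.07 − [H+]) = 5.49 × 10^-10
Since Ka ≪ C₀, [H+] ≈ √(Ka·C₀) = 6.20 × 10^-6 M.
pH = −log(6.20 × 10^-6) = 5.21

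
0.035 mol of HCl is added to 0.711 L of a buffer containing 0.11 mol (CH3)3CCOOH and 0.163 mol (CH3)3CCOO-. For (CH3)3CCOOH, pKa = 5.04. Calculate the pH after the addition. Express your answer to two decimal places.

pH = 4.99

Added H+ converts (CH3)3CCOO- to (CH3)3CCOOH: (CH3)3CCOOH → 0.145 mol, (CH3)3CCOO- → 0.128 mol.
Henderson–Hasselbalch with mole ratio 0.128/0.145: pH = 5.04 + (-0.054)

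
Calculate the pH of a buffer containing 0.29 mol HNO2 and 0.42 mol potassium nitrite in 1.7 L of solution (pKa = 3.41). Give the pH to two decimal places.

Using pH = pKa + log([base]/[acid]) with [base]/[acid] = 0.42/0.29:
pH = 3.41 + (+0.161) = 3.57

pH = 3.57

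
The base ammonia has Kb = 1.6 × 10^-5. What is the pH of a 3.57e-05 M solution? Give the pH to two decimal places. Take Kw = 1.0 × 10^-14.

NH3 + H2O ⇌ NH4+ + OH-
From the ICE table, Kb = [OH-]²/(3.57e-05 − [OH-]) = 1.6 × 10^-5.
The 5% rule fails; solving [OH-]² + Kb·[OH-] − Kb·C₀ = 0 exactly:
[OH-] = [−1.6e-05 + √(1.6e-05² + 2.28e-09)]/2 = 1.72 × 10^-5 M
pOH = −log(1.72 × 10^-5) = 4.76; pH = 14.00 − 4.76 = 9.24

pH = 9.24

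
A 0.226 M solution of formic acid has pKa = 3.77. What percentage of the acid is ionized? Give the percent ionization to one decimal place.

2.7%

HCOOH ⇌ HCOO- + H+; let x = [H+] at equilibrium.
Ka = 10^(−3.77) = 1.70 × 10^-4
x ≈ √(Ka·C₀) = √(1.70 × 10^-4 × 0.226) = 6.20 × 10^-3 M
Fraction ionized = 6.20 × 10^-3 / 0.226 = 0.0274 → 2.7%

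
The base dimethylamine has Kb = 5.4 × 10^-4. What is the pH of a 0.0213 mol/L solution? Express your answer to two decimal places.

pH = 11.50

(CH3)2NH + H2O ⇌ (CH3)2NH2+ + OH-
Kb = [OH-]²/(0.0213 − [OH-]) = 5.4 × 10^-4
Here C₀/Kb ≈ 39.4, so the small-[OH-] approximation fails. Use the quadratic:
[OH-] = (−Kb + √(Kb² + 4·Kb·C₀))/2 = 3.13 × 10^-3 M
pOH = −log(3.13 × 10^-3) = 2.50; pH = 14.00 − 2.50 = 11.50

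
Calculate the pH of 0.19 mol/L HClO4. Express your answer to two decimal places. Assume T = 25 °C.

pH = 0.72

HClO4 is a strong acid and dissociates completely, so [H+] = 0.19 M.
pH = -log(0.19) = 0.72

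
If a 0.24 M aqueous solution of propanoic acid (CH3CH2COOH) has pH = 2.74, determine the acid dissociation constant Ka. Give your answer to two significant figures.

[H+] = 10^(-2.74) = 1.82 × 10^-3 M
At equilibrium [HA] = 0.24 − 1.82 × 10^-3 = 2.38 × 10^-1 M
Ka = [H+][A-]/[HA] = (1.82 × 10^-3)² / 2.38 × 10^-1 = 1.4 × 10^-5

Ka = 1.4 × 10^-5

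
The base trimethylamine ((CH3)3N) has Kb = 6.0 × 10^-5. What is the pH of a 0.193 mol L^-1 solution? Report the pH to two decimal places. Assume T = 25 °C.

pH = 11.53

(CH3)3N + H2O ⇌ (CH3)3NH+ + OH-
Kb = [OH-]²/(0.193 − [OH-]) = 6.0 × 10^-5
Neglecting [OH-] in the denominator: [OH-] = √(6.0 × 10^-5 × 0.193) = 3.40 × 10^-3 M
Check: 1.8% ionized — well under 5%, approximation valid.
pOH = 2.47, so pH = 14.00 − pOH = 11.53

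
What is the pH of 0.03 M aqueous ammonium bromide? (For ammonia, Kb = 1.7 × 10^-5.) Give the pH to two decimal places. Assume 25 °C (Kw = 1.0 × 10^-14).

pH = 5.38

NH4+ is the conjugate acid of the weak base NH3.
Ka = Kw/Kb = 1.0×10^-14 / 1.7 × 10^-5 = 5.88 × 10^-10
From the ICE table, Ka = x²/(0.03 − x) = 5.88 × 10^-10.
Assume x ≪ 0.03: x ≈ √(5.88 × 10^-10 × 0.03) = 4.20 × 10^-6 M
pH = −log(4.20 × 10^-6) = 5.38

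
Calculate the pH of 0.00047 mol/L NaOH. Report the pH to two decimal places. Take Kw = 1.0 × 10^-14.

pH = 10.67

NaOH is a strong base; [OH-] = 0.00047 M.
pOH = -log(0.00047) = 3.33
pH = 14.00 - 3.33 = 10.67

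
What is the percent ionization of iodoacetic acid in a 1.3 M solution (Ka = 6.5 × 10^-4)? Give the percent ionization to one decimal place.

2.2%

ICH2COOH ⇌ ICH2COO- + H+; let x = [H+] at equilibrium.
x ≈ √(Ka·C₀) = √(6.5 × 10^-4 × 1.3) = 2.91 × 10^-2 M
% ionization = x/C₀ × 100% = 2.91 × 10^-2/1.3 × 100% = 2.2%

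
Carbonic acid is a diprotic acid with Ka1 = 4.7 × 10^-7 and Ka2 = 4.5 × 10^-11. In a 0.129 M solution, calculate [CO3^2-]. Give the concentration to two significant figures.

4.5 × 10^-11 M

First ionization gives [H+] ≈ [HCO3-] = 2.46 × 10^-4 M.
Second step: Ka2 = [H+][CO3^2-]/[HCO3-] ≈ [CO3^2-] (since [H+] ≈ [HCO3-]).
So [CO3^2-] ≈ Ka2.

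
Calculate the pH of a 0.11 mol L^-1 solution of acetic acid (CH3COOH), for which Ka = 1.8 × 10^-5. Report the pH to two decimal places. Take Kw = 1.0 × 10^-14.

pH = 2.85

CH3COOH ⇌ CH3COO- + H+
Ka = [H+]²/(0.11 − [H+]) = 1.8 × 10^-5
Since Ka ≪ C₀, [H+] ≈ √(Ka·C₀) = 1.41 × 10^-3 M.
pH = −log[H+] = −log(1.41 × 10^-3) = 2.85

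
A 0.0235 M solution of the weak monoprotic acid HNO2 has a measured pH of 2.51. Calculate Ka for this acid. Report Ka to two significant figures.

Ka = 4.7 × 10^-4

[H+] = 10^(-2.51) = 3.09 × 10^-3 M
At equilibrium [HA] = 0.0235 − 3.09 × 10^-3 = 2.04 × 10^-2 M
Ka = [H+][A-]/[HA] = (3.09 × 10^-3)² / 2.04 × 10^-2 = 4.7 × 10^-4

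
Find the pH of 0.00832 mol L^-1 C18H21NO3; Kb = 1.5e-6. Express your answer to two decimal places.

pH = 10.05

C18H21NO3 + H2O ⇌ C18H22NO3+ + OH-
Let x = [OH-] at equilibrium. Kb = x²/(0.00832 − x).
Neglecting x in the denominator: x = √(1.5 × 10^-6 × 0.00832) = 1.12 × 10^-4 M
pOH = 3.95, so pH = 14.00 − pOH = 10.05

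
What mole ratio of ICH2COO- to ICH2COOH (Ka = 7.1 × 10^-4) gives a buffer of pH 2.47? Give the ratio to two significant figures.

ratio = 0.21

pKa = -log(7.1 × 10^-4) = 3.149
pH = pKa + log(r) ⇒ log(r) = 2.47 − 3.149 = -0.679
r = [ICH2COO-]/[ICH2COOH] = 10^(-0.679) = 0.209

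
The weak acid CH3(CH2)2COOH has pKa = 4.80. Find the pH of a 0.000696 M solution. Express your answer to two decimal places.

pH = 4.01

CH3(CH2)2COOH ⇌ CH3(CH2)2COO- + H+
Ka = 10^(−4.80) = 1.58 × 10^-5
From the ICE table, Ka = [H+]²/(0.000696 − [H+]) = 1.58 × 10^-5.
Here C₀/Ka ≈ 44.1, so the small-[H+] approximation fails. Use the quadratic:
[H+] = (−Ka + √(Ka² + 4·Ka·C₀))/2 = 9.73 × 10^-5 M
pH = −log[H+] = −log(9.73 × 10^-5) = 4.01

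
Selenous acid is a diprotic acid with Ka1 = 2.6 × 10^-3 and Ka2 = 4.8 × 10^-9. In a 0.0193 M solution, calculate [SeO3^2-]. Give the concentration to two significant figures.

First ionization gives [H+] ≈ [HSeO3-] = 5.90 × 10^-3 M.
Second step: Ka2 = [H+][SeO3^2-]/[HSeO3-] ≈ [SeO3^2-] (since [H+] ≈ [HSeO3-]).
So [SeO3^2-] ≈ Ka2.

4.8 × 10^-9 M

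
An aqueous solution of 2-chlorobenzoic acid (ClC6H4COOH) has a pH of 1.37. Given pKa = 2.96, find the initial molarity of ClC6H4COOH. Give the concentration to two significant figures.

C₀ = 1.7 M

[H+] = 10^(-1.37) = 4.27 × 10^-2 M = x
Ka = 10^(−2.96) = 1.10 × 10^-3
Ka = x²/(C₀ − x) ⇒ C₀ = x + x²/Ka
C₀ = 4.27 × 10^-2 + (4.27 × 10^-2)²/(1.10 × 10^-3) = 1.70 M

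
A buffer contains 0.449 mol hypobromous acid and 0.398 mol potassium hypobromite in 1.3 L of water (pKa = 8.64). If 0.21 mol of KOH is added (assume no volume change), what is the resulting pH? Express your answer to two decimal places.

After neutralization: n(HOBr) = 0.239 mol, n(OBr-) = 0.608 mol.
pH = pKa + log(n_OBr-/n_HOBr) = 8.64 + log(0.608/0.239) = 8.64 + (+0.406)

pH = 9.05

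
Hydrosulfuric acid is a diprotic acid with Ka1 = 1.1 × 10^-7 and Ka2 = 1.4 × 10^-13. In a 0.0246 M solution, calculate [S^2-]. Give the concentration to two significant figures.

1.4 × 10^-13 M

First ionization gives [H+] ≈ [HS-] = 5.20 × 10^-5 M.
Second step: Ka2 = [H+][S^2-]/[HS-] ≈ [S^2-] (since [H+] ≈ [HS-]).
So [S^2-] ≈ Ka2.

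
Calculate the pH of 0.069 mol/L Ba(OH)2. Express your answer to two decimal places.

Ba(OH)2 is a strong base (each formula unit releases 2 OH-); [OH-] = 0.138 M.
pOH = -log(0.138) = 0.86
pH = 14.00 - 0.86 = 13.14

pH = 13.14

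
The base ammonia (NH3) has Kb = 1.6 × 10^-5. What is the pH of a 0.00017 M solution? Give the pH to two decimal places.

NH3 + H2O ⇌ NH4+ + OH-
From the ICE table, Kb = x²/(0.00017 − x) = 1.6 × 10^-5.
The 5% rule fails; solving x² + Kb·x − Kb·C₀ = 0 exactly:
x = [−1.6e-05 + √(1.6e-05² + 1.09e-08)]/2 = 4.48 × 10^-5 M
pOH = −log(4.48 × 10^-5) = 4.35; pH = 14.00 − 4.35 = 9.65

pH = 9.65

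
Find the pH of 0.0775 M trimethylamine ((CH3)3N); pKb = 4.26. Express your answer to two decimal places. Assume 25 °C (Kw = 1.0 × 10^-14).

pH = 11.31

(CH3)3N + H2O ⇌ (CH3)3NH+ + OH-
Kb = 10^(−4.26) = 5.50 × 10^-5
Let x = [OH-] at equilibrium. Kb = x²/(0.0775 − x).
Neglecting x in the denominator: x = √(5.50 × 10^-5 × 0.0775) = 2.06 × 10^-3 M
(x/C₀ = 2.7% < 5%, so the approximation holds.)
pOH = −log(2.06 × 10^-3) = 2.69; pH = 14.00 − 2.69 = 11.31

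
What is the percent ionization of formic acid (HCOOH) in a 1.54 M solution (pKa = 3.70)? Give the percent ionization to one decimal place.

HCOOH ⇌ HCOO- + H+; let x = [H+] at equilibrium.
Ka = 10^(−3.70) = 2.00 × 10^-4
x ≈ √(Ka·C₀) = √(2.00 × 10^-4 × 1.54) = 1.75 × 10^-2 M
Fraction ionized = 1.75 × 10^-2 / 1.54 = 0.0114 → 1.1%

1.1%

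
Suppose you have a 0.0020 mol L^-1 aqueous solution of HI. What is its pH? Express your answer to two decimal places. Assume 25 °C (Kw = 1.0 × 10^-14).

HI is a strong acid and dissociates completely, so [H+] = 0.0020 M.
pH = -log(0.002) = 2.70

pH = 2.70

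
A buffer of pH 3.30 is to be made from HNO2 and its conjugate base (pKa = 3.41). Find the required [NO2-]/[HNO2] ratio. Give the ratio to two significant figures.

ratio = 0.78

pH = pKa + log(r) ⇒ log(r) = 3.30 − 3.41 = -0.11
r = [NO2-]/[HNO2] = 10^(-0.11) = 0.776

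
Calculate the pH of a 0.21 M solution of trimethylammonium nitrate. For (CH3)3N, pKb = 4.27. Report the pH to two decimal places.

pH = 5.20

(CH3)3NH+ is the conjugate acid of the weak base (CH3)3N.
Kb = 10^(−4.27) = 5.37 × 10^-5
Ka = Kw/Kb = 1.0×10^-14 / 5.37 × 10^-5 = 1.86 × 10^-10
From the ICE table, Ka = x²/(0.21 − x) = 1.86 × 10^-10.
Since Ka ≪ C₀, x ≈ √(Ka·C₀) = 6.25 × 10^-6 M.
(x/C₀ = 0.003% < 5%, so the approximation holds.)
pH = −log(6.25 × 10^-6) = 5.20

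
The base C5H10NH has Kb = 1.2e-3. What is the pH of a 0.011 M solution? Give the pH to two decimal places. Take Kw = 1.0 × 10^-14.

pH = 11.49

C5H10NH + H2O ⇌ C5H10NH2+ + OH-
From the ICE table, Kb = [OH-]²/(0.011 − [OH-]) = 1.2 × 10^-3.
[OH-] is not negligible relative to C₀; solve [OH-]² + 0.0012·[OH-] − 1.32e-05 = 0.
[OH-] = [−0.0012 + √(0.0012² + 5.28e-05)]/2 = 3.08 × 10^-3 M
pOH = 2.51, so pH = 14.00 − pOH = 11.49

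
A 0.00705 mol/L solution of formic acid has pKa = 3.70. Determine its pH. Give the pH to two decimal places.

pH = 2.96

HCOOH ⇌ HCOO- + H+
Ka = 10^(−3.70) = 2.00 × 10^-4
Ka = x²/(0.00705 − x) = 2.00 × 10^-4
x is not negligible relative to C₀; solve x² + 0.0002·x − 1.41e-06 = 0.
x = (−Ka + √(Ka² + 4·Ka·C₀))/2 = 1.09 × 10^-3 M
pH = −log[H+] = −log(1.09 × 10^-3) = 2.96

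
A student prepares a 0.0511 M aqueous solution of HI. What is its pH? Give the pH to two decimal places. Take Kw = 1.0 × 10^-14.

HI is a strong acid and dissociates completely, so [H+] = 0.0511 M.
pH = -log(0.0511) = 1.29

pH = 1.29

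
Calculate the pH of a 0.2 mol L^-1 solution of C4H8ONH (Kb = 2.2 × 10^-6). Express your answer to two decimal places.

pH = 10.82

C4H8ONH + H2O ⇌ C4H8ONH2+ + OH-
From the ICE table, Kb = [OH-]²/(0.2 − [OH-]) = 2.2 × 10^-6.
Neglecting [OH-] in the denominator: [OH-] = √(2.2 × 10^-6 × 0.2) = 6.63 × 10^-4 M
([OH-]/C₀ = 0.33% < 5%, so the approximation holds.)
pOH = 3.18, so pH = 14.00 − pOH = 10.82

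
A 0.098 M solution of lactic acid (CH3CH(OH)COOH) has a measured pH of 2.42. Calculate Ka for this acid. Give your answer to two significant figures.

Ka = 1.5 × 10^-4

[H+] = 10^(-2.42) = 3.80 × 10^-3 M
At equilibrium [HA] = 0.098 − 3.80 × 10^-3 = 9.42 × 10^-2 M
Ka = [H+][A-]/[HA] = (3.80 × 10^-3)² / 9.42 × 10^-2 = 1.5 × 10^-4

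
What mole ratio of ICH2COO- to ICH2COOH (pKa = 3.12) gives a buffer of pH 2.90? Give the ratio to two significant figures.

pH = pKa + log(r) ⇒ log(r) = 2.90 − 3.12 = -0.22
r = [ICH2COO-]/[ICH2COOH] = 10^(-0.22) = 0.603

ratio = 0.60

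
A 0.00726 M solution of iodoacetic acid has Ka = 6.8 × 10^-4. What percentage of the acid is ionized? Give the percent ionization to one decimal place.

26.3%

ICH2COOH ⇌ ICH2COO- + H+; let x = [H+] at equilibrium.
Solve x² + 0.00068x − 4.94e-06 = 0 → x = 1.91 × 10^-3 M
Fraction ionized = 1.91 × 10^-3 / 0.00726 = 0.2631 → 26.3%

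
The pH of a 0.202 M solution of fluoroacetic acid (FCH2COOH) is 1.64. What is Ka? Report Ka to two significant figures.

Ka = 2.9 × 10^-3

[H+] = 10^(-1.64) = 2.29 × 10^-2 M
At equilibrium [HA] = 0.202 − 2.29 × 10^-2 = 1.79 × 10^-1 M
Ka = [H+][A-]/[HA] = (2.29 × 10^-2)² / 1.79 × 10^-1 = 2.9 × 10^-3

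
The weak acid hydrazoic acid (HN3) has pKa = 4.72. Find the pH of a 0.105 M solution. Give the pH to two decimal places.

HN3 ⇌ N3- + H+
Ka = 10^(−4.72) = 1.91 × 10^-5
Ka = x²/(0.105 − x) = 1.91 × 10^-5
Assume x ≪ 0.105: x ≈ √(1.91 × 10^-5 × 0.105) = 1.42 × 10^-3 M
Check: 1.3% ionized — well under 5%, approximation valid.
pH = −log(1.42 × 10^-3) = 2.85

pH = 2.85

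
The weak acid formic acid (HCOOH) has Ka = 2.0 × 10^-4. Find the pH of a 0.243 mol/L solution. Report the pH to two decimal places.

pH = 2.16

HCOOH ⇌ HCOO- + H+
Let x = [H+] at equilibrium. Ka = x²/(0.243 − x).
Neglecting x in the denominator: x = √(2.0 × 10^-4 × 0.243) = 6.97 × 10^-3 M
pH = −log[H+] = −log(6.97 × 10^-3) = 2.16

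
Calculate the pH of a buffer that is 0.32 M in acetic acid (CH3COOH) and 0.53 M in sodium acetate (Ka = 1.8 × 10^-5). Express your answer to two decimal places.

pKa = −log(1.8 × 10^-5) = 4.745
pH = pKa + log([A⁻]/[HA]) = 4.745 + log(0.53/0.32)
pH = 4.745 + (+0.219) = 4.96

pH = 4.96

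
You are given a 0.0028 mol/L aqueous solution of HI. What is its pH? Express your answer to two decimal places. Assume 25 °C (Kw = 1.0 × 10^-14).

HI is a strong acid and dissociates completely, so [H+] = 0.0028 M.
pH = -log(0.0028) = 2.55

pH = 2.55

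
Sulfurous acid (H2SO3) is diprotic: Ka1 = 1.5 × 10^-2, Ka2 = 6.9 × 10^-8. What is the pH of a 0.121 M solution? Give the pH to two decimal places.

Ka1 ≫ Ka2, so treat the first dissociation as the only significant source of H+.
Ka1 = x²/(0.121 − x) = 1.5 × 10^-2
Solving the quadratic: x = (−Ka1 + √(Ka1² + 4·Ka1·C₀))/2 = 3.58 × 10^-2 M
pH = −log(3.58 × 10^-2) = 1.45

pH = 1.45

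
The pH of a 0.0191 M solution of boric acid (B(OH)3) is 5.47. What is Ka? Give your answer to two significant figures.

Ka = 6.0 × 10^-10

[H+] = 10^(-5.47) = 3.39 × 10^-6 M
At equilibrium [HA] = 0.0191 − 3.39 × 10^-6 = 1.91 × 10^-2 M
Ka = [H+][A-]/[HA] = (3.39 × 10^-6)² / 1.91 × 10^-2 = 6.0 × 10^-10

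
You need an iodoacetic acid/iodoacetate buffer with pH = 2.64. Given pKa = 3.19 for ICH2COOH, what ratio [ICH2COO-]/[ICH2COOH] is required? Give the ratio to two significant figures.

pH = pKa + log(r) ⇒ log(r) = 2.64 − 3.19 = -0.55
r = [ICH2COO-]/[ICH2COOH] = 10^(-0.55) = 0.282

ratio = 0.28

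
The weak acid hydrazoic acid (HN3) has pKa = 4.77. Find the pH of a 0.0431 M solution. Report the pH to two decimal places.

HN3 ⇌ N3- + H+
Ka = 10^(−4.77) = 1.70 × 10^-5
From the ICE table, Ka = x²/(0.0431 − x) = 1.70 × 10^-5.
Assume x ≪ 0.0431: x ≈ √(1.70 × 10^-5 × 0.0431) = 8.56 × 10^-4 M
(x/C₀ = 2% < 5%, so the approximation holds.)
pH = −log(8.56 × 10^-4) = 3.07

pH = 3.07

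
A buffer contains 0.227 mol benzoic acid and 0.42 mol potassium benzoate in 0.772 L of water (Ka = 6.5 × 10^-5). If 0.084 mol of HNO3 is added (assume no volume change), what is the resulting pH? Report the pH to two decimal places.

After neutralization: n(C6H5COOH) = 0.311 mol, n(C6H5COO-) = 0.336 mol.
pKa = −log(6.5 × 10^-5) = 4.187
pH = pKa + log(n_C6H5COO-/n_C6H5COOH) = 4.187 + log(0.336/0.311) = 4.187 + (+0.034)

pH = 4.22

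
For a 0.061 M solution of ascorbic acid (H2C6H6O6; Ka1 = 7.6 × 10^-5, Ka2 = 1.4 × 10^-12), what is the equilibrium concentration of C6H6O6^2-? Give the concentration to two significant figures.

1.4 × 10^-12 M

First ionization gives [H+] ≈ [HC6H6O6-] = 2.15 × 10^-3 M.
Second step: Ka2 = [H+][C6H6O6^2-]/[HC6H6O6-] ≈ [C6H6O6^2-] (since [H+] ≈ [HC6H6O6-]).
So [C6H6O6^2-] ≈ Ka2.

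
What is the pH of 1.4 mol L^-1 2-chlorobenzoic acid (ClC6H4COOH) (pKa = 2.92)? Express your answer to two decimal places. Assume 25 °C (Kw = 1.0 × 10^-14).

pH = 1.39

ClC6H4COOH ⇌ ClC6H4COO- + H+
Ka = 10^(−2.92) = 1.20 × 10^-3
Let x = [H+] at equilibrium. Ka = x²/(1.4 − x).
Assume x ≪ 1.4: x ≈ √(1.20 × 10^-3 × 1.4) = 4.10 × 10^-2 M
Check: 2.9% ionized — well under 5%, approximation valid.
pH = −log[H+] = −log(4.10 × 10^-2) = 1.39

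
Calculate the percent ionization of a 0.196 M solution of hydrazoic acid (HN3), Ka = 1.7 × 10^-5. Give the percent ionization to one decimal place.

HN3 ⇌ N3- + H+; let x = [H+] at equilibrium.
x ≈ √(Ka·C₀) = √(1.7 × 10^-5 × 0.196) = 1.83 × 10^-3 M
Fraction ionized = 1.83 × 10^-3 / 0.196 = 0.0093 → 0.9%

0.9%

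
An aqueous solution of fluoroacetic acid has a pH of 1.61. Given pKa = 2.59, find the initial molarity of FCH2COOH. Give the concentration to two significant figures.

C₀ = 2.6 × 10^-1 M

[H+] = 10^(-1.61) = 2.45 × 10^-2 M = x
Ka = 10^(−2.59) = 2.57 × 10^-3
Ka = x²/(C₀ − x) ⇒ C₀ = x + x²/Ka
C₀ = 2.45 × 10^-2 + (2.45 × 10^-2)²/(2.57 × 10^-3) = 2.58 × 10^-1 M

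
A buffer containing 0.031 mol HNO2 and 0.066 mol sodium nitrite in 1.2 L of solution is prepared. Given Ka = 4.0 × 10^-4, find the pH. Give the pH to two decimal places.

pH = 3.73

pKa = −log(4.0 × 10^-4) = 3.398
Using pH = pKa + log([base]/[acid]) with [base]/[acid] = 0.066/0.031:
pH = 3.398 + (+0.328) = 3.73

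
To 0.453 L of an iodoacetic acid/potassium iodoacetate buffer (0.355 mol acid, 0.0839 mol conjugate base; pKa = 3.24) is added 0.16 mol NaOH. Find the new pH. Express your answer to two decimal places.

After neutralization: n(ICH2COOH) = 0.195 mol, n(ICH2COO-) = 0.244 mol.
pH = pKa + log([A⁻]/[HA]) = 3.24 + log(0.244/0.195) = 3.24 +0.097

pH = 3.34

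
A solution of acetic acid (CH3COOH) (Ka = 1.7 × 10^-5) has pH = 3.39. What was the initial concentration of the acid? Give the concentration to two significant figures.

[H+] = 10^(-3.39) = 4.07 × 10^-4 M = x
Ka = x²/(C₀ − x) ⇒ C₀ = x + x²/Ka
C₀ = 4.07 × 10^-4 + (4.07 × 10^-4)²/(1.7 × 10^-5) = 1.02 × 10^-2 M

C₀ = 1.0 × 10^-2 M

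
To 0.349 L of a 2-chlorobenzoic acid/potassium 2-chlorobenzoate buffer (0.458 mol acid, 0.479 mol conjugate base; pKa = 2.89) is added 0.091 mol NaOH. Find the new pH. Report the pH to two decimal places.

pH = 3.08

OH- converts ClC6H4COOH to ClC6H4COO-: ClC6H4COOH → 0.367 mol, ClC6H4COO- → 0.57 mol.
pH = pKa + log([A⁻]/[HA]) = 2.89 + log(0.57/0.367) = 2.89 +0.191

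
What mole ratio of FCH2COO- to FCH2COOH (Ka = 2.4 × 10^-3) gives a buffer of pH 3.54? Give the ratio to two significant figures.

pKa = -log(2.4 × 10^-3) = 2.620
pH = pKa + log(r) ⇒ log(r) = 3.54 − 2.620 = +0.920
r = [FCH2COO-]/[FCH2COOH] = 10^(+0.920) = 8.32

ratio = 8.3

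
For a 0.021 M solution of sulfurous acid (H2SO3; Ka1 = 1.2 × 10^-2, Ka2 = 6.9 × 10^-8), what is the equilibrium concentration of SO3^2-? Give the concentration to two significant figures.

First ionization gives [H+] ≈ [HSO3-] = 1.10 × 10^-2 M.
Second step: Ka2 = [H+][SO3^2-]/[HSO3-] ≈ [SO3^2-] (since [H+] ≈ [HSO3-]).
So [SO3^2-] ≈ Ka2.

6.9 × 10^-8 M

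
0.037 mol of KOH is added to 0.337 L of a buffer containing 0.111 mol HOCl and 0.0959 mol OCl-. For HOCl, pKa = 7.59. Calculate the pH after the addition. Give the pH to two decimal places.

pH = 7.84

OH- converts HOCl to OCl-: HOCl → 0.074 mol, OCl- → 0.133 mol.
Henderson–Hasselbalch with mole ratio 0.133/0.074: pH = 7.59 + (+0.255)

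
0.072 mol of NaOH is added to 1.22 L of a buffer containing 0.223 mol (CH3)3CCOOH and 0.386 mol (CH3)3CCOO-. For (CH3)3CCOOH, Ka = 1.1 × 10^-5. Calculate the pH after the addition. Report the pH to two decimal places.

pH = 5.44

After neutralization: n((CH3)3CCOOH) = 0.151 mol, n((CH3)3CCOO-) = 0.458 mol.
pKa = −log(1.1 × 10^-5) = 4.959
pH = pKa + log([A⁻]/[HA]) = 4.959 + log(0.458/0.151) = 4.959 +0.482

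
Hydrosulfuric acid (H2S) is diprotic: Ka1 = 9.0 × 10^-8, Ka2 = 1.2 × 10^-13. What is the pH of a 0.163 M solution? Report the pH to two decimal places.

Ka1 ≫ Ka2, so treat the first dissociation as the only significant source of H+.
Ka1 = x²/(0.163 − x) = 9.0 × 10^-8
x ≈ √(9.0 × 10^-8 × 0.163) = 1.21 × 10^-4 M
pH = −log(1.21 × 10^-4) = 3.92

pH = 3.92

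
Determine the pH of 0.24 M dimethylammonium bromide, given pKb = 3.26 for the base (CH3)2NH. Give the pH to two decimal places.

(CH3)2NH2+ is the conjugate acid of the weak base (CH3)2NH.
Kb = 10^(−3.26) = 5.50 × 10^-4
Ka = Kw/Kb = 1.0×10^-14 / 5.50 × 10^-4 = 1.82 × 10^-11
Ka = [H+]²/(0.24 − [H+]) = 1.82 × 10^-11
Neglecting [H+] in the denominator: [H+] = √(1.82 × 10^-11 × 0.24) = 2.09 × 10^-6 M
pH = −log(2.09 × 10^-6) = 5.68

pH = 5.68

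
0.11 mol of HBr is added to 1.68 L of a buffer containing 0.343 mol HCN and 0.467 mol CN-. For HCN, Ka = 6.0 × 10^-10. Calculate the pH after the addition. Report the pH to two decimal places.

After neutralization: n(HCN) = 0.453 mol, n(CN-) = 0.357 mol.
pKa = −log(6.0 × 10^-10) = 9.222
pH = pKa + log([A⁻]/[HA]) = 9.222 + log(0.357/0.453) = 9.222 -0.103

pH = 9.12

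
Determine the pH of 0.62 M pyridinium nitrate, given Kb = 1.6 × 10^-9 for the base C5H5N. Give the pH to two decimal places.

pH = 2.71

C5H5NH+ is the conjugate acid of the weak base C5H5N.
Ka = Kw/Kb = 1.0×10^-14 / 1.6 × 10^-9 = 6.25 × 10^-6
Ka = x²/(0.62 − x) = 6.25 × 10^-6
Neglecting x in the denominator: x = √(6.25 × 10^-6 × 0.62) = 1.97 × 10^-3 M
pH = −log[H+] = −log(1.97 × 10^-3) = 2.71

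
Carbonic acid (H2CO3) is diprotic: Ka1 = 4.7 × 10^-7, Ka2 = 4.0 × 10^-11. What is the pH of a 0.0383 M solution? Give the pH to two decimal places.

pH = 3.87

Since Ka1 ≫ Ka2, the first ionization dominates [H+].
Ka1 = x²/(0.0383 − x) = 4.7 × 10^-7
x ≈ √(4.7 × 10^-7 × 0.0383) = 1.34 × 10^-4 M
pH = −log(1.34 × 10^-4) = 3.87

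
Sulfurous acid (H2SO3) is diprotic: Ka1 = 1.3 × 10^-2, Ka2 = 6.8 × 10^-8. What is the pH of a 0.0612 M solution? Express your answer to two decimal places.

pH = 1.65

Ka1 ≫ Ka2, so treat the first dissociation as the only significant source of H+.
Ka1 = x²/(0.0612 − x) = 1.3 × 10^-2
Solving the quadratic: x = (−Ka1 + √(Ka1² + 4·Ka1·C₀))/2 = 2.24 × 10^-2 M
pH = −log(2.24 × 10^-2) = 1.65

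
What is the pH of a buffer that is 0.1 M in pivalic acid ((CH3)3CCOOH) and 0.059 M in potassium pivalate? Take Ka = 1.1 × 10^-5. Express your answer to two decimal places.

pH = 4.73

pKa = −log(1.1 × 10^-5) = 4.959
Using pH = pKa + log([base]/[acid]) with [base]/[acid] = 0.059/0.1:
pH = 4.959 + (-0.229) = 4.73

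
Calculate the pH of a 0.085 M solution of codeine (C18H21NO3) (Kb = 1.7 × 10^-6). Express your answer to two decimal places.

C18H21NO3 + H2O ⇌ C18H22NO3+ + OH-
From the ICE table, Kb = [OH-]²/(0.085 − [OH-]) = 1.7 × 10^-6.
Neglecting [OH-] in the denominator: [OH-] = √(1.7 × 10^-6 × 0.085) = 3.80 × 10^-4 M
([OH-]/C₀ = 0.45% < 5%, so the approximation holds.)
pOH = −log(3.80 × 10^-4) = 3.42; pH = 14.00 − 3.42 = 10.58

pH = 10.58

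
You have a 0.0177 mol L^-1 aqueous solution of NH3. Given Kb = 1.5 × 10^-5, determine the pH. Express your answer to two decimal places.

NH3 + H2O ⇌ NH4+ + OH-
Kb = x²/(0.0177 − x) = 1.5 × 10^-5
Neglecting x in the denominator: x = √(1.5 × 10^-5 × 0.0177) = 5.15 × 10^-4 M
(x/C₀ = 2.9% < 5%, so the approximation holds.)
pOH = −log(5.15 × 10^-4) = 3.29; pH = 14.00 − 3.29 = 10.71

pH = 10.71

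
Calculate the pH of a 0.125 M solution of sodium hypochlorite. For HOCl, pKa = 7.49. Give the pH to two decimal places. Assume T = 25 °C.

OCl- is the conjugate base of the weak acid HOCl.
Ka = 10^(−7.49) = 3.24 × 10^-8
Kb = Kw/Ka = 1.0×10^-14 / 3.24 × 10^-8 = 3.09 × 10^-7
Kb = x²/(0.125 − x) = 3.09 × 10^-7
Since Kb ≪ C₀, x ≈ √(Kb·C₀) = 1.97 × 10^-4 M.
(x/C₀ = 0.16% < 5%, so the approximation holds.)
pOH = −log(1.97 × 10^-4) = 3.71; pH = 14.00 − 3.71 = 10.29

pH = 10.29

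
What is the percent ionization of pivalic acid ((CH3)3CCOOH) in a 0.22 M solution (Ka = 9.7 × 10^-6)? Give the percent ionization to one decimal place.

0.7%

(CH3)3CCOOH ⇌ (CH3)3CCOO- + H+; let x = [H+] at equilibrium.
x ≈ √(Ka·C₀) = √(9.7 × 10^-6 × 0.22) = 1.46 × 10^-3 M
% ionization = x/C₀ × 100% = 1.46 × 10^-3/0.22 × 100% = 0.7%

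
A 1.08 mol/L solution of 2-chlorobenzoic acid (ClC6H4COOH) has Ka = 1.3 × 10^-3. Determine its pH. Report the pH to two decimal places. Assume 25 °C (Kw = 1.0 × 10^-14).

ClC6H4COOH ⇌ ClC6H4COO- + H+
Ka = x²/(1.08 − x) = 1.3 × 10^-3
Assume x ≪ 1.08: x ≈ √(1.3 × 10^-3 × 1.08) = 3.75 × 10^-2 M
pH = −log[H+] = −log(3.75 × 10^-2) = 1.43

pH = 1.43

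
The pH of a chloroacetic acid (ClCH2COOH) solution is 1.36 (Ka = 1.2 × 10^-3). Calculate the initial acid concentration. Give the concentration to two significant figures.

C₀ = 1.6 M

[H+] = 10^(-1.36) = 4.37 × 10^-2 M = x
Ka = x²/(C₀ − x) ⇒ C₀ = x + x²/Ka
C₀ = 4.37 × 10^-2 + (4.37 × 10^-2)²/(1.2 × 10^-3) = 1.64 M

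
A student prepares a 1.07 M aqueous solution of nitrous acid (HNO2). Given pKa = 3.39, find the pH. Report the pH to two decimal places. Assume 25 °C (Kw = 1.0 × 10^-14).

pH = 1.68

HNO2 ⇌ NO2- + H+
Ka = 10^(−3.39) = 4.07 × 10^-4
Ka = x²/(1.07 − x) = 4.07 × 10^-4
Neglecting x in the denominator: x = √(4.07 × 10^-4 × 1.07) = 2.09 × 10^-2 M
pH = −log(2.09 × 10^-2) = 1.68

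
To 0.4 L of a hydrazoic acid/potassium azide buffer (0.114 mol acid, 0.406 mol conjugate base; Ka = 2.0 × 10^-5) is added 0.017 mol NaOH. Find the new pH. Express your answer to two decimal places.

After neutralization: n(HN3) = 0.097 mol, n(N3-) = 0.423 mol.
pKa = −log(2.0 × 10^-5) = 4.699
Henderson–Hasselbalch with mole ratio 0.423/0.097: pH = 4.699 + (+0.640)

pH = 5.34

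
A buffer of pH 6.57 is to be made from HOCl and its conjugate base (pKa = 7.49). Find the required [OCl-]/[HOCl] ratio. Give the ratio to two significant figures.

pH = pKa + log(r) ⇒ log(r) = 6.57 − 7.49 = -0.92
r = [OCl-]/[HOCl] = 10^(-0.92) = 0.12

ratio = 0.12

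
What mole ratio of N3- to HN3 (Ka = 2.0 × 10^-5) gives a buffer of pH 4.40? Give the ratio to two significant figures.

pKa = -log(2.0 × 10^-5) = 4.699
pH = pKa + log(r) ⇒ log(r) = 4.40 − 4.699 = -0.299
r = [N3-]/[HN3] = 10^(-0.299) = 0.502

ratio = 0.50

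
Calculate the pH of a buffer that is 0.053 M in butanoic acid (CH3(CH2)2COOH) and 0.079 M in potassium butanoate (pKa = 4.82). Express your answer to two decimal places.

pH = 4.99

pH = pKa + log([A⁻]/[HA]) = 4.82 + log(0.079/0.053)
pH = 4.82 + (+0.173) = 4.99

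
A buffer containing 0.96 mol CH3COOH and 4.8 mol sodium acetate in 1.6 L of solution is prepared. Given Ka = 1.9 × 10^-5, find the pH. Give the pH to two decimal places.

pKa = −log(1.9 × 10^-5) = 4.721
Henderson–Hasselbalch: pH = pKa + log([CH3COO-]/[CH3COOH]) = 4.721 + log(4.8/0.96)
pH = 4.721 + (+0.699) = 5.42

pH = 5.42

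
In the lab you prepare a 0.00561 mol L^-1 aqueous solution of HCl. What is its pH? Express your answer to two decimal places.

pH = 2.25

HCl is a strong acid and dissociates completely, so [H+] = 0.00561 M.
pH = -log(0.00561) = 2.25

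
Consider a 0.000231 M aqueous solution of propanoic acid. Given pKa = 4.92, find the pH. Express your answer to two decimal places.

CH3CH2COOH ⇌ CH3CH2COO- + H+
Ka = 10^(−4.92) = 1.20 × 10^-5
From the ICE table, Ka = [H+]²/(0.000231 − [H+]) = 1.20 × 10^-5.
[H+] is not negligible relative to C₀; solve [H+]² + 1.2e-05·[H+] − 2.77e-09 = 0.
[H+] = [−1.2e-05 + √(1.2e-05² + 1.11e-08)]/2 = 4.70 × 10^-5 M
pH = −log[H+] = −log(4.70 × 10^-5) = 4.33

pH = 4.33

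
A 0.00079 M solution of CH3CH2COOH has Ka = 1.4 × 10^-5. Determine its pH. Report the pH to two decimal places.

pH = 4.01

CH3CH2COOH ⇌ CH3CH2COO- + H+
From the ICE table, Ka = [H+]²/(0.00079 − [H+]) = 1.4 × 10^-5.
Here C₀/Ka ≈ 56.4, so the small-[H+] approximation fails. Use the quadratic:
[H+] = (−Ka + √(Ka² + 4·Ka·C₀))/2 = 9.84 × 10^-5 M
pH = −log(9.84 × 10^-5) = 4.01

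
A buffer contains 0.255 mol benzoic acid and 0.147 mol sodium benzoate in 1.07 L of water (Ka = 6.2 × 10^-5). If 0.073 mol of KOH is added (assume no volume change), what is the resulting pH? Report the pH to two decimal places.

pH = 4.29

After neutralization: n(C6H5COOH) = 0.182 mol, n(C6H5COO-) = 0.22 mol.
pKa = −log(6.2 × 10^-5) = 4.208
Henderson–Hasselbalch with mole ratio 0.22/0.182: pH = 4.208 + (+0.082)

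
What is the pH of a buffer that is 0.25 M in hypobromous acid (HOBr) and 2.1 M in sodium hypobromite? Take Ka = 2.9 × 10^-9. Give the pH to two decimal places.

pH = 9.46

pKa = −log(2.9 × 10^-9) = 8.538
Henderson–Hasselbalch: pH = pKa + log([OBr-]/[HOBr]) = 8.538 + log(2.1/0.25)
pH = 8.538 + (+0.924) = 9.46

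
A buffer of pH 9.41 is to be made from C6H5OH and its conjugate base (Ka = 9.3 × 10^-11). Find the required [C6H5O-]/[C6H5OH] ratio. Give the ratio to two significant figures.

pKa = -log(9.3 × 10^-11) = 10.032
pH = pKa + log(r) ⇒ log(r) = 9.41 − 10.032 = -0.622
r = [C6H5O-]/[C6H5OH] = 10^(-0.622) = 0.239

ratio = 0.24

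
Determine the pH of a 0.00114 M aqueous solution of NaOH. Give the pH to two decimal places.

pH = 11.06

NaOH is a strong base; [OH-] = 0.00114 M.
pOH = -log(0.00114) = 2.94
pH = 14.00 - 2.94 = 11.06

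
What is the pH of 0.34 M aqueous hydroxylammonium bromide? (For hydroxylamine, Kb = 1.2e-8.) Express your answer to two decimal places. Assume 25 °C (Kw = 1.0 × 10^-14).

pH = 3.27

NH3OH+ is the conjugate acid of the weak base NH2OH.
Ka = Kw/Kb = 1.0×10^-14 / 1.2 × 10^-8 = 8.33 × 10^-7
Let x = [H+] at equilibrium. Ka = x²/(0.34 − x).
Since Ka ≪ C₀, x ≈ √(Ka·C₀) = 5.32 × 10^-4 M.
pH = −log(5.32 × 10^-4) = 3.27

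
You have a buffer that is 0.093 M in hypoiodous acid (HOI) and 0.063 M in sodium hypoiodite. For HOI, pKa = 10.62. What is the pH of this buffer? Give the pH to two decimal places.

Henderson–Hasselbalch: pH = pKa + log([OI-]/[HOI]) = 10.62 + log(0.063/0.093)
pH = 10.62 + (-0.169) = 10.45

pH = 10.45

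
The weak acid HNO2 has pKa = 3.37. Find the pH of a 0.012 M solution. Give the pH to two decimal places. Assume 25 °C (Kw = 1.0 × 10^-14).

HNO2 ⇌ NO2- + H+
Ka = 10^(−3.37) = 4.27 × 10^-4
From the ICE table, Ka = [H+]²/(0.012 − [H+]) = 4.27 × 10^-4.
[H+] is not negligible relative to C₀; solve [H+]² + 0.000427·[H+] − 5.12e-06 = 0.
[H+] = [−0.000427 + √(0.000427² + 2.05e-05)]/2 = 2.06 × 10^-3 M
pH = −log[H+] = −log(2.06 × 10^-3) = 2.69

pH = 2.69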